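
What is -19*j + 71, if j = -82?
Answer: 1629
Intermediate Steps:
-19*j + 71 = -19*(-82) + 71 = 1558 + 71 = 1629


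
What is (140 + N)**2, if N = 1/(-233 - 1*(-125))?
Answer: 228584161/11664 ≈ 19597.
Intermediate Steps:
N = -1/108 (N = 1/(-233 + 125) = 1/(-108) = -1/108 ≈ -0.0092593)
(140 + N)**2 = (140 - 1/108)**2 = (15119/108)**2 = 228584161/11664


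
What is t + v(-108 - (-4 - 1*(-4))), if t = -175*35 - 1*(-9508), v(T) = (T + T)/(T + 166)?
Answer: 97999/29 ≈ 3379.3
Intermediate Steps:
v(T) = 2*T/(166 + T) (v(T) = (2*T)/(166 + T) = 2*T/(166 + T))
t = 3383 (t = -6125 + 9508 = 3383)
t + v(-108 - (-4 - 1*(-4))) = 3383 + 2*(-108 - (-4 - 1*(-4)))/(166 + (-108 - (-4 - 1*(-4)))) = 3383 + 2*(-108 - (-4 + 4))/(166 + (-108 - (-4 + 4))) = 3383 + 2*(-108 - 1*0)/(166 + (-108 - 1*0)) = 3383 + 2*(-108 + 0)/(166 + (-108 + 0)) = 3383 + 2*(-108)/(166 - 108) = 3383 + 2*(-108)/58 = 3383 + 2*(-108)*(1/58) = 3383 - 108/29 = 97999/29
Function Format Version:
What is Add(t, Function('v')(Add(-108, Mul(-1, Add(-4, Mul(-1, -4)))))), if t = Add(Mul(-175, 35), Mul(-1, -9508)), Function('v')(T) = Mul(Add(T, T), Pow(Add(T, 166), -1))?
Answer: Rational(97999, 29) ≈ 3379.3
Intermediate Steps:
Function('v')(T) = Mul(2, T, Pow(Add(166, T), -1)) (Function('v')(T) = Mul(Mul(2, T), Pow(Add(166, T), -1)) = Mul(2, T, Pow(Add(166, T), -1)))
t = 3383 (t = Add(-6125, 9508) = 3383)
Add(t, Function('v')(Add(-108, Mul(-1, Add(-4, Mul(-1, -4)))))) = Add(3383, Mul(2, Add(-108, Mul(-1, Add(-4, Mul(-1, -4)))), Pow(Add(166, Add(-108, Mul(-1, Add(-4, Mul(-1, -4))))), -1))) = Add(3383, Mul(2, Add(-108, Mul(-1, Add(-4, 4))), Pow(Add(166, Add(-108, Mul(-1, Add(-4, 4)))), -1))) = Add(3383, Mul(2, Add(-108, Mul(-1, 0)), Pow(Add(166, Add(-108, Mul(-1, 0))), -1))) = Add(3383, Mul(2, Add(-108, 0), Pow(Add(166, Add(-108, 0)), -1))) = Add(3383, Mul(2, -108, Pow(Add(166, -108), -1))) = Add(3383, Mul(2, -108, Pow(58, -1))) = Add(3383, Mul(2, -108, Rational(1, 58))) = Add(3383, Rational(-108, 29)) = Rational(97999, 29)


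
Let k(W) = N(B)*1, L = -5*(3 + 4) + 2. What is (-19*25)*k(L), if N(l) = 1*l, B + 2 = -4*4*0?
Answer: 950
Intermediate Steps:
B = -2 (B = -2 - 4*4*0 = -2 - 16*0 = -2 + 0 = -2)
N(l) = l
L = -33 (L = -5*7 + 2 = -35 + 2 = -33)
k(W) = -2 (k(W) = -2*1 = -2)
(-19*25)*k(L) = -19*25*(-2) = -475*(-2) = 950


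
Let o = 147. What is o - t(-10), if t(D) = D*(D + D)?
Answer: -53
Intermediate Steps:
t(D) = 2*D² (t(D) = D*(2*D) = 2*D²)
o - t(-10) = 147 - 2*(-10)² = 147 - 2*100 = 147 - 1*200 = 147 - 200 = -53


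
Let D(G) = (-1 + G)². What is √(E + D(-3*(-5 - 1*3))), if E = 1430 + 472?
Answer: √2431 ≈ 49.305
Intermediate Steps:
E = 1902
√(E + D(-3*(-5 - 1*3))) = √(1902 + (-1 - 3*(-5 - 1*3))²) = √(1902 + (-1 - 3*(-5 - 3))²) = √(1902 + (-1 - 3*(-8))²) = √(1902 + (-1 + 24)²) = √(1902 + 23²) = √(1902 + 529) = √2431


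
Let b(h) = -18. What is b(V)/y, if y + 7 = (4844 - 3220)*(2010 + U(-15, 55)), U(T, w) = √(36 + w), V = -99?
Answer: -133234/24160945753 + 464*√91/169126620271 ≈ -5.4883e-6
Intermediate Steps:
y = 3264233 + 1624*√91 (y = -7 + (4844 - 3220)*(2010 + √(36 + 55)) = -7 + 1624*(2010 + √91) = -7 + (3264240 + 1624*√91) = 3264233 + 1624*√91 ≈ 3.2797e+6)
b(V)/y = -18/(3264233 + 1624*√91)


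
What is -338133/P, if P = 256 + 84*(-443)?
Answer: 338133/36956 ≈ 9.1496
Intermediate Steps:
P = -36956 (P = 256 - 37212 = -36956)
-338133/P = -338133/(-36956) = -338133*(-1/36956) = 338133/36956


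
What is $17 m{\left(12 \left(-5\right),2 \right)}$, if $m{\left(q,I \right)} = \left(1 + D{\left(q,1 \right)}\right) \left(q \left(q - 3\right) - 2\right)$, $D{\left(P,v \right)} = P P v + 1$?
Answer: $231342052$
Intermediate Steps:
$D{\left(P,v \right)} = 1 + v P^{2}$ ($D{\left(P,v \right)} = P^{2} v + 1 = v P^{2} + 1 = 1 + v P^{2}$)
$m{\left(q,I \right)} = \left(-2 + q \left(-3 + q\right)\right) \left(2 + q^{2}\right)$ ($m{\left(q,I \right)} = \left(1 + \left(1 + 1 q^{2}\right)\right) \left(q \left(q - 3\right) - 2\right) = \left(1 + \left(1 + q^{2}\right)\right) \left(q \left(-3 + q\right) - 2\right) = \left(2 + q^{2}\right) \left(-2 + q \left(-3 + q\right)\right) = \left(-2 + q \left(-3 + q\right)\right) \left(2 + q^{2}\right)$)
$17 m{\left(12 \left(-5\right),2 \right)} = 17 \left(-4 + \left(12 \left(-5\right)\right)^{4} - 6 \cdot 12 \left(-5\right) - 3 \left(12 \left(-5\right)\right)^{3}\right) = 17 \left(-4 + \left(-60\right)^{4} - -360 - 3 \left(-60\right)^{3}\right) = 17 \left(-4 + 12960000 + 360 - -648000\right) = 17 \left(-4 + 12960000 + 360 + 648000\right) = 17 \cdot 13608356 = 231342052$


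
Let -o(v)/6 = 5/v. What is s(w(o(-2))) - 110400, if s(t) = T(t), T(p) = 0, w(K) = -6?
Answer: -110400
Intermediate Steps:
o(v) = -30/v
s(t) = 0
s(w(o(-2))) - 110400 = 0 - 110400 = -110400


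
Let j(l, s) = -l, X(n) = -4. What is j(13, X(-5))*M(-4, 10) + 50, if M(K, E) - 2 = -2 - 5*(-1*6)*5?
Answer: -1900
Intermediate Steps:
M(K, E) = 150 (M(K, E) = 2 + (-2 - 5*(-1*6)*5) = 2 + (-2 - (-30)*5) = 2 + (-2 - 5*(-30)) = 2 + (-2 + 150) = 2 + 148 = 150)
j(13, X(-5))*M(-4, 10) + 50 = -1*13*150 + 50 = -13*150 + 50 = -1950 + 50 = -1900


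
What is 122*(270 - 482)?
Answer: -25864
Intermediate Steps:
122*(270 - 482) = 122*(-212) = -25864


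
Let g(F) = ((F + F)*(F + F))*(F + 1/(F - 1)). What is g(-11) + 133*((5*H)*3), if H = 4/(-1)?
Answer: -40033/3 ≈ -13344.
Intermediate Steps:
H = -4 (H = 4*(-1) = -4)
g(F) = 4*F**2*(F + 1/(-1 + F)) (g(F) = ((2*F)*(2*F))*(F + 1/(-1 + F)) = (4*F**2)*(F + 1/(-1 + F)) = 4*F**2*(F + 1/(-1 + F)))
g(-11) + 133*((5*H)*3) = 4*(-11)**2*(1 + (-11)**2 - 1*(-11))/(-1 - 11) + 133*((5*(-4))*3) = 4*121*(1 + 121 + 11)/(-12) + 133*(-20*3) = 4*121*(-1/12)*133 + 133*(-60) = -16093/3 - 7980 = -40033/3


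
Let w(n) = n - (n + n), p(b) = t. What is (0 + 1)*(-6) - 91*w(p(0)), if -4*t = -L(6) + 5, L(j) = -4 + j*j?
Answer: 2433/4 ≈ 608.25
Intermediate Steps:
L(j) = -4 + j**2
t = 27/4 (t = -(-(-4 + 6**2) + 5)/4 = -(-(-4 + 36) + 5)/4 = -(-1*32 + 5)/4 = -(-32 + 5)/4 = -1/4*(-27) = 27/4 ≈ 6.7500)
p(b) = 27/4
w(n) = -n (w(n) = n - 2*n = -n)
(0 + 1)*(-6) - 91*w(p(0)) = (0 + 1)*(-6) - (-91)*27/4 = 1*(-6) - 91*(-27/4) = -6 + 2457/4 = 2433/4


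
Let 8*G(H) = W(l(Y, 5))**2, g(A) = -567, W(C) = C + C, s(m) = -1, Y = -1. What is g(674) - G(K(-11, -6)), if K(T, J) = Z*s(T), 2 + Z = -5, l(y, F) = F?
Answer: -1159/2 ≈ -579.50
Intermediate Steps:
W(C) = 2*C
Z = -7 (Z = -2 - 5 = -7)
K(T, J) = 7 (K(T, J) = -7*(-1) = 7)
G(H) = 25/2 (G(H) = (2*5)**2/8 = (1/8)*10**2 = (1/8)*100 = 25/2)
g(674) - G(K(-11, -6)) = -567 - 1*25/2 = -567 - 25/2 = -1159/2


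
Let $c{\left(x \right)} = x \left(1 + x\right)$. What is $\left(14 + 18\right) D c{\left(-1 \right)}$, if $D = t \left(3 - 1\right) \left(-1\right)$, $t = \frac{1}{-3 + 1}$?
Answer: $0$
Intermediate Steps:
$t = - \frac{1}{2}$ ($t = \frac{1}{-2} = - \frac{1}{2} \approx -0.5$)
$D = 1$ ($D = - \frac{\left(3 - 1\right) \left(-1\right)}{2} = - \frac{2 \left(-1\right)}{2} = \left(- \frac{1}{2}\right) \left(-2\right) = 1$)
$\left(14 + 18\right) D c{\left(-1 \right)} = \left(14 + 18\right) 1 \left(- (1 - 1)\right) = 32 \cdot 1 \left(\left(-1\right) 0\right) = 32 \cdot 0 = 0$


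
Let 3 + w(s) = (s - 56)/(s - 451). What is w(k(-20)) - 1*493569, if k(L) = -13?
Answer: -229017339/464 ≈ -4.9357e+5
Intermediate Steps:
w(s) = -3 + (-56 + s)/(-451 + s) (w(s) = -3 + (s - 56)/(s - 451) = -3 + (-56 + s)/(-451 + s))
w(k(-20)) - 1*493569 = (1297 - 2*(-13))/(-451 - 13) - 1*493569 = (1297 + 26)/(-464) - 493569 = -1/464*1323 - 493569 = -1323/464 - 493569 = -229017339/464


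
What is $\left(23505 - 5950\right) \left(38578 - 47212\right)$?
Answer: $-151569870$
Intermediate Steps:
$\left(23505 - 5950\right) \left(38578 - 47212\right) = 17555 \left(-8634\right) = -151569870$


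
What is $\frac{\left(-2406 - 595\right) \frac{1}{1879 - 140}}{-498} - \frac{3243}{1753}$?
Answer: $- \frac{2803248593}{1518136566} \approx -1.8465$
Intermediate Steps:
$\frac{\left(-2406 - 595\right) \frac{1}{1879 - 140}}{-498} - \frac{3243}{1753} = - \frac{3001}{1739} \left(- \frac{1}{498}\right) - \frac{3243}{1753} = \left(-3001\right) \frac{1}{1739} \left(- \frac{1}{498}\right) - \frac{3243}{1753} = \left(- \frac{3001}{1739}\right) \left(- \frac{1}{498}\right) - \frac{3243}{1753} = \frac{3001}{866022} - \frac{3243}{1753} = - \frac{2803248593}{1518136566}$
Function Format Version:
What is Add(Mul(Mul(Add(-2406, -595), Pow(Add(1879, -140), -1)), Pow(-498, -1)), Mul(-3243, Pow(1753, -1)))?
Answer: Rational(-2803248593, 1518136566) ≈ -1.8465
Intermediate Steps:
Add(Mul(Mul(Add(-2406, -595), Pow(Add(1879, -140), -1)), Pow(-498, -1)), Mul(-3243, Pow(1753, -1))) = Add(Mul(Mul(-3001, Pow(1739, -1)), Rational(-1, 498)), Mul(-3243, Rational(1, 1753))) = Add(Mul(Mul(-3001, Rational(1, 1739)), Rational(-1, 498)), Rational(-3243, 1753)) = Add(Mul(Rational(-3001, 1739), Rational(-1, 498)), Rational(-3243, 1753)) = Add(Rational(3001, 866022), Rational(-3243, 1753)) = Rational(-2803248593, 1518136566)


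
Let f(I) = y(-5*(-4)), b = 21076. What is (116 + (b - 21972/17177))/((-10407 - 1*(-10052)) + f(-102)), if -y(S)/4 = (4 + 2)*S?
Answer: -363993012/14342795 ≈ -25.378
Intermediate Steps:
y(S) = -24*S (y(S) = -4*(4 + 2)*S = -24*S)
f(I) = -480 (f(I) = -(-120)*(-4) = -24*20 = -480)
(116 + (b - 21972/17177))/((-10407 - 1*(-10052)) + f(-102)) = (116 + (21076 - 21972/17177))/((-10407 - 1*(-10052)) - 480) = (116 + (21076 - 21972/17177))/((-10407 + 10052) - 480) = (116 + (21076 - 1*21972/17177))/(-355 - 480) = (116 + (21076 - 21972/17177))/(-835) = (116 + 362000480/17177)*(-1/835) = (363993012/17177)*(-1/835) = -363993012/14342795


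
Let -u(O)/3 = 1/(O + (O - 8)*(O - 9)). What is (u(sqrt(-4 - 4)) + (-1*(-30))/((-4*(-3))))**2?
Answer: (11849*I + 25120*sqrt(2))/(2048*(I + 2*sqrt(2))) ≈ 6.0942 - 0.1091*I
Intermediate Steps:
u(O) = -3/(O + (-9 + O)*(-8 + O)) (u(O) = -3/(O + (O - 8)*(O - 9)) = -3/(O + (-8 + O)*(-9 + O)) = -3/(O + (-9 + O)*(-8 + O)))
(u(sqrt(-4 - 4)) + (-1*(-30))/((-4*(-3))))**2 = (-3/(72 + (sqrt(-4 - 4))**2 - 16*sqrt(-4 - 4)) + (-1*(-30))/((-4*(-3))))**2 = (-3/(72 + (sqrt(-8))**2 - 32*I*sqrt(2)) + 30/12)**2 = (-3/(72 + (2*I*sqrt(2))**2 - 32*I*sqrt(2)) + 30*(1/12))**2 = (-3/(72 - 8 - 32*I*sqrt(2)) + 5/2)**2 = (-3/(64 - 32*I*sqrt(2)) + 5/2)**2 = (5/2 - 3/(64 - 32*I*sqrt(2)))**2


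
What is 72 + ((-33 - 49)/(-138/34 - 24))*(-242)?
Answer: -303004/477 ≈ -635.23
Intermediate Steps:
72 + ((-33 - 49)/(-138/34 - 24))*(-242) = 72 - 82/(-138*1/34 - 24)*(-242) = 72 - 82/(-69/17 - 24)*(-242) = 72 - 82/(-477/17)*(-242) = 72 - 82*(-17/477)*(-242) = 72 + (1394/477)*(-242) = 72 - 337348/477 = -303004/477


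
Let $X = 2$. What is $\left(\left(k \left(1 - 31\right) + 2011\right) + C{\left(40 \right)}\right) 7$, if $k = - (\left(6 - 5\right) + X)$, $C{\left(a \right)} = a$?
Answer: $14987$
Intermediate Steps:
$k = -3$ ($k = - (\left(6 - 5\right) + 2) = - (1 + 2) = \left(-1\right) 3 = -3$)
$\left(\left(k \left(1 - 31\right) + 2011\right) + C{\left(40 \right)}\right) 7 = \left(\left(- 3 \left(1 - 31\right) + 2011\right) + 40\right) 7 = \left(\left(\left(-3\right) \left(-30\right) + 2011\right) + 40\right) 7 = \left(\left(90 + 2011\right) + 40\right) 7 = \left(2101 + 40\right) 7 = 2141 \cdot 7 = 14987$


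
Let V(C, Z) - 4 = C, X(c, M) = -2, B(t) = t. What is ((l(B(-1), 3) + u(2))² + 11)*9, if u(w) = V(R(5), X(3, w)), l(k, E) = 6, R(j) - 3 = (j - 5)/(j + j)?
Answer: 1620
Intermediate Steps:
R(j) = 3 + (-5 + j)/(2*j) (R(j) = 3 + (j - 5)/(j + j) = 3 + (-5 + j)/((2*j)) = 3 + (-5 + j)*(1/(2*j)) = 3 + (-5 + j)/(2*j))
V(C, Z) = 4 + C
u(w) = 7 (u(w) = 4 + (½)*(-5 + 7*5)/5 = 4 + (½)*(⅕)*(-5 + 35) = 4 + (½)*(⅕)*30 = 4 + 3 = 7)
((l(B(-1), 3) + u(2))² + 11)*9 = ((6 + 7)² + 11)*9 = (13² + 11)*9 = (169 + 11)*9 = 180*9 = 1620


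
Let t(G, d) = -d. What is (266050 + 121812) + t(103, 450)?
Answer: 387412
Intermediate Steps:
(266050 + 121812) + t(103, 450) = (266050 + 121812) - 1*450 = 387862 - 450 = 387412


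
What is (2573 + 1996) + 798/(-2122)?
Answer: 4847310/1061 ≈ 4568.6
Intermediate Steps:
(2573 + 1996) + 798/(-2122) = 4569 + 798*(-1/2122) = 4569 - 399/1061 = 4847310/1061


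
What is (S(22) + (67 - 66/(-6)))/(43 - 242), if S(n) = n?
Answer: -100/199 ≈ -0.50251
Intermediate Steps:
(S(22) + (67 - 66/(-6)))/(43 - 242) = (22 + (67 - 66/(-6)))/(43 - 242) = (22 + (67 - 66*(-⅙)))/(-199) = (22 + (67 + 11))*(-1/199) = (22 + 78)*(-1/199) = 100*(-1/199) = -100/199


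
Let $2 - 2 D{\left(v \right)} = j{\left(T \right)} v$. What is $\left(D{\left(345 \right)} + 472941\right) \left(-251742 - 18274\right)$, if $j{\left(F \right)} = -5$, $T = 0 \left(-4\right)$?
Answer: $-127934795872$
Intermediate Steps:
$T = 0$
$D{\left(v \right)} = 1 + \frac{5 v}{2}$ ($D{\left(v \right)} = 1 - \frac{\left(-5\right) v}{2} = 1 + \frac{5 v}{2}$)
$\left(D{\left(345 \right)} + 472941\right) \left(-251742 - 18274\right) = \left(\left(1 + \frac{5}{2} \cdot 345\right) + 472941\right) \left(-251742 - 18274\right) = \left(\left(1 + \frac{1725}{2}\right) + 472941\right) \left(-270016\right) = \left(\frac{1727}{2} + 472941\right) \left(-270016\right) = \frac{947609}{2} \left(-270016\right) = -127934795872$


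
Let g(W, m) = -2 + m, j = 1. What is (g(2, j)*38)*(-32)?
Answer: 1216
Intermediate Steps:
(g(2, j)*38)*(-32) = ((-2 + 1)*38)*(-32) = -1*38*(-32) = -38*(-32) = 1216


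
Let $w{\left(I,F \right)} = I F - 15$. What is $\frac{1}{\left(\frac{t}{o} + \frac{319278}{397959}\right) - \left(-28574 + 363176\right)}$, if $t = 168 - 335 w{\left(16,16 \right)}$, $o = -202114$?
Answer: $- \frac{26811028442}{8970991541111269} \approx -2.9886 \cdot 10^{-6}$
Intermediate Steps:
$w{\left(I,F \right)} = -15 + F I$ ($w{\left(I,F \right)} = F I - 15 = -15 + F I$)
$t = -80567$ ($t = 168 - 335 \left(-15 + 16 \cdot 16\right) = 168 - 335 \left(-15 + 256\right) = 168 - 80735 = -80567$)
$\frac{1}{\left(\frac{t}{o} + \frac{319278}{397959}\right) - \left(-28574 + 363176\right)} = \frac{1}{\left(- \frac{80567}{-202114} + \frac{319278}{397959}\right) - \left(-28574 + 363176\right)} = \frac{1}{\left(\left(-80567\right) \left(- \frac{1}{202114}\right) + 319278 \cdot \frac{1}{397959}\right) - 334602} = \frac{1}{\left(\frac{80567}{202114} + \frac{106426}{132653}\right) - 334602} = \frac{1}{\frac{32197638815}{26811028442} - 334602} = \frac{1}{- \frac{8970991541111269}{26811028442}} = - \frac{26811028442}{8970991541111269}$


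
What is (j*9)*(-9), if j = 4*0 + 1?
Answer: -81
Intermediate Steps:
j = 1 (j = 0 + 1 = 1)
(j*9)*(-9) = (1*9)*(-9) = 9*(-9) = -81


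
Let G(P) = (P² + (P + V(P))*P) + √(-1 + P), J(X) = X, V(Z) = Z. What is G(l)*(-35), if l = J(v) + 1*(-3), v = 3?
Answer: -35*I ≈ -35.0*I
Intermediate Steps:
l = 0 (l = 3 + 1*(-3) = 3 - 3 = 0)
G(P) = √(-1 + P) + 3*P² (G(P) = (P² + (P + P)*P) + √(-1 + P) = (P² + (2*P)*P) + √(-1 + P) = (P² + 2*P²) + √(-1 + P) = 3*P² + √(-1 + P) = √(-1 + P) + 3*P²)
G(l)*(-35) = (√(-1 + 0) + 3*0²)*(-35) = (√(-1) + 3*0)*(-35) = (I + 0)*(-35) = I*(-35) = -35*I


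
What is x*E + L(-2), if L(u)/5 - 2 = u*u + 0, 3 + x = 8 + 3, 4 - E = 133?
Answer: -1002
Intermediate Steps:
E = -129 (E = 4 - 1*133 = 4 - 133 = -129)
x = 8 (x = -3 + (8 + 3) = -3 + 11 = 8)
L(u) = 10 + 5*u**2 (L(u) = 10 + 5*(u*u + 0) = 10 + 5*(u**2 + 0) = 10 + 5*u**2)
x*E + L(-2) = 8*(-129) + (10 + 5*(-2)**2) = -1032 + (10 + 5*4) = -1032 + (10 + 20) = -1032 + 30 = -1002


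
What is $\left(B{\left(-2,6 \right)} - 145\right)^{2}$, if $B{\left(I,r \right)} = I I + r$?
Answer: $18225$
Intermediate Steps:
$B{\left(I,r \right)} = r + I^{2}$ ($B{\left(I,r \right)} = I^{2} + r = r + I^{2}$)
$\left(B{\left(-2,6 \right)} - 145\right)^{2} = \left(\left(6 + \left(-2\right)^{2}\right) - 145\right)^{2} = \left(\left(6 + 4\right) - 145\right)^{2} = \left(10 - 145\right)^{2} = \left(-135\right)^{2} = 18225$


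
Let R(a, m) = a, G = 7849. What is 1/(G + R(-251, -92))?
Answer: 1/7598 ≈ 0.00013161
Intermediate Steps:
1/(G + R(-251, -92)) = 1/(7849 - 251) = 1/7598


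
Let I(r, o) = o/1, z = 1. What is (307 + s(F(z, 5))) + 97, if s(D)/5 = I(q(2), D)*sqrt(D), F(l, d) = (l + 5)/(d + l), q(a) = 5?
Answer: 409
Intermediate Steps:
I(r, o) = o (I(r, o) = o*1 = o)
F(l, d) = (5 + l)/(d + l)
s(D) = 5*D**(3/2) (s(D) = 5*(D*sqrt(D)) = 5*D**(3/2))
(307 + s(F(z, 5))) + 97 = (307 + 5*((5 + 1)/(5 + 1))**(3/2)) + 97 = (307 + 5*(6/6)**(3/2)) + 97 = (307 + 5*((1/6)*6)**(3/2)) + 97 = (307 + 5*1**(3/2)) + 97 = (307 + 5*1) + 97 = (307 + 5) + 97 = 312 + 97 = 409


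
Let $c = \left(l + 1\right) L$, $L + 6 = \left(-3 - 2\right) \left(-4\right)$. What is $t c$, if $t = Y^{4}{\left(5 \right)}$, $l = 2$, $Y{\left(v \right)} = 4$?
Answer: $10752$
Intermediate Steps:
$L = 14$ ($L = -6 + \left(-3 - 2\right) \left(-4\right) = -6 - -20 = -6 + 20 = 14$)
$c = 42$ ($c = \left(2 + 1\right) 14 = 3 \cdot 14 = 42$)
$t = 256$ ($t = 4^{4} = 256$)
$t c = 256 \cdot 42 = 10752$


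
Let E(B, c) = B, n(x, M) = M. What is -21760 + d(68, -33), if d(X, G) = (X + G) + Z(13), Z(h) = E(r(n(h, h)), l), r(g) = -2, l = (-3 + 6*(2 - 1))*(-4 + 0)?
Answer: -21727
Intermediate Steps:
l = -12 (l = (-3 + 6*1)*(-4) = (-3 + 6)*(-4) = 3*(-4) = -12)
Z(h) = -2
d(X, G) = -2 + G + X (d(X, G) = (X + G) - 2 = (G + X) - 2 = -2 + G + X)
-21760 + d(68, -33) = -21760 + (-2 - 33 + 68) = -21760 + 33 = -21727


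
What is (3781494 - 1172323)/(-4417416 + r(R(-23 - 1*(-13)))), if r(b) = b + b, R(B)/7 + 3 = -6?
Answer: -2609171/4417542 ≈ -0.59064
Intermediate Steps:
R(B) = -63 (R(B) = -21 + 7*(-6) = -21 - 42 = -63)
r(b) = 2*b
(3781494 - 1172323)/(-4417416 + r(R(-23 - 1*(-13)))) = (3781494 - 1172323)/(-4417416 + 2*(-63)) = 2609171/(-4417416 - 126) = 2609171/(-4417542) = 2609171*(-1/4417542) = -2609171/4417542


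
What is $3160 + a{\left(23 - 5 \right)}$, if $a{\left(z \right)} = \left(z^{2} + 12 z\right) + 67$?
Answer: $3767$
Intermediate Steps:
$a{\left(z \right)} = 67 + z^{2} + 12 z$
$3160 + a{\left(23 - 5 \right)} = 3160 + \left(67 + \left(23 - 5\right)^{2} + 12 \left(23 - 5\right)\right) = 3160 + \left(67 + 18^{2} + 12 \cdot 18\right) = 3160 + \left(67 + 324 + 216\right) = 3160 + 607 = 3767$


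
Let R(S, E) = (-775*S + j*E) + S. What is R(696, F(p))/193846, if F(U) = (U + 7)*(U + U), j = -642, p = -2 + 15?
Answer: -436272/96923 ≈ -4.5012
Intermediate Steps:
p = 13
F(U) = 2*U*(7 + U) (F(U) = (7 + U)*(2*U) = 2*U*(7 + U))
R(S, E) = -774*S - 642*E (R(S, E) = (-775*S - 642*E) + S = -774*S - 642*E)
R(696, F(p))/193846 = (-774*696 - 1284*13*(7 + 13))/193846 = (-538704 - 1284*13*20)*(1/193846) = (-538704 - 642*520)*(1/193846) = (-538704 - 333840)*(1/193846) = -872544*1/193846 = -436272/96923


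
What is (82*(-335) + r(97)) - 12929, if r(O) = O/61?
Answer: -2464242/61 ≈ -40397.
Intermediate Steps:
r(O) = O/61 (r(O) = O*(1/61) = O/61)
(82*(-335) + r(97)) - 12929 = (82*(-335) + (1/61)*97) - 12929 = (-27470 + 97/61) - 12929 = -1675573/61 - 12929 = -2464242/61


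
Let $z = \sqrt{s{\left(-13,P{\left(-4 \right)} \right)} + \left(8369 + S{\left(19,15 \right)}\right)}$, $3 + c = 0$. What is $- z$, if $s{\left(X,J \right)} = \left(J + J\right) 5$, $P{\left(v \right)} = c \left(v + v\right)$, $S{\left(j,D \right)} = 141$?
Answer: $- 25 \sqrt{14} \approx -93.541$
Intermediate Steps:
$c = -3$ ($c = -3 + 0 = -3$)
$P{\left(v \right)} = - 6 v$ ($P{\left(v \right)} = - 3 \left(v + v\right) = - 3 \cdot 2 v = - 6 v$)
$s{\left(X,J \right)} = 10 J$ ($s{\left(X,J \right)} = 2 J 5 = 10 J$)
$z = 25 \sqrt{14}$ ($z = \sqrt{10 \left(\left(-6\right) \left(-4\right)\right) + \left(8369 + 141\right)} = \sqrt{10 \cdot 24 + 8510} = \sqrt{240 + 8510} = \sqrt{8750} = 25 \sqrt{14} \approx 93.541$)
$- z = - 25 \sqrt{14}$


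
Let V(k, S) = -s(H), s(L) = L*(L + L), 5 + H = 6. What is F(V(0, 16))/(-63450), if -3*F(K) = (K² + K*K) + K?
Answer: 1/31725 ≈ 3.1521e-5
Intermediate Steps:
H = 1 (H = -5 + 6 = 1)
s(L) = 2*L² (s(L) = L*(2*L) = 2*L²)
V(k, S) = -2 (V(k, S) = -2*1² = -2)
F(K) = -2*K²/3 - K/3 (F(K) = -((K² + K*K) + K)/3 = -((K² + K²) + K)/3 = -(2*K² + K)/3 = -(K + 2*K²)/3 = -2*K²/3 - K/3)
F(V(0, 16))/(-63450) = -⅓*(-2)*(1 + 2*(-2))/(-63450) = -⅓*(-2)*(1 - 4)*(-1/63450) = -⅓*(-2)*(-3)*(-1/63450) = -2*(-1/63450) = 1/31725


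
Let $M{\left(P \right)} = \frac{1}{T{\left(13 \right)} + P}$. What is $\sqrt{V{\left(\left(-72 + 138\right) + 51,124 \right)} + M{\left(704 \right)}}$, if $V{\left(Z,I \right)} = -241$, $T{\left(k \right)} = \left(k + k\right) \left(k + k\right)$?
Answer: $\frac{i \sqrt{114739755}}{690} \approx 15.524 i$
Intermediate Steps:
$T{\left(k \right)} = 4 k^{2}$ ($T{\left(k \right)} = 2 k 2 k = 4 k^{2}$)
$M{\left(P \right)} = \frac{1}{676 + P}$ ($M{\left(P \right)} = \frac{1}{4 \cdot 13^{2} + P} = \frac{1}{4 \cdot 169 + P} = \frac{1}{676 + P}$)
$\sqrt{V{\left(\left(-72 + 138\right) + 51,124 \right)} + M{\left(704 \right)}} = \sqrt{-241 + \frac{1}{676 + 704}} = \sqrt{-241 + \frac{1}{1380}} = \sqrt{- \frac{332579}{1380}} = \frac{i \sqrt{114739755}}{690}$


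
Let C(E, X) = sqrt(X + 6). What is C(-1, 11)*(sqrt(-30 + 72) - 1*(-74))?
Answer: sqrt(17)*(74 + sqrt(42)) ≈ 331.83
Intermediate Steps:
C(E, X) = sqrt(6 + X)
C(-1, 11)*(sqrt(-30 + 72) - 1*(-74)) = sqrt(6 + 11)*(sqrt(-30 + 72) - 1*(-74)) = sqrt(17)*(sqrt(42) + 74) = sqrt(17)*(74 + sqrt(42))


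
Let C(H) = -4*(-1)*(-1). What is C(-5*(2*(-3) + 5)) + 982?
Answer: 978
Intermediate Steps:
C(H) = -4 (C(H) = 4*(-1) = -4)
C(-5*(2*(-3) + 5)) + 982 = -4 + 982 = 978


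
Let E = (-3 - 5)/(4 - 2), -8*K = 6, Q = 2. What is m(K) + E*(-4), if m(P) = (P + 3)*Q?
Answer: 41/2 ≈ 20.500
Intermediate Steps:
K = -3/4 (K = -1/8*6 = -3/4 ≈ -0.75000)
E = -4 (E = -8/2 = -8*1/2 = -4)
m(P) = 6 + 2*P (m(P) = (P + 3)*2 = (3 + P)*2 = 6 + 2*P)
m(K) + E*(-4) = (6 + 2*(-3/4)) - 4*(-4) = (6 - 3/2) + 16 = 9/2 + 16 = 41/2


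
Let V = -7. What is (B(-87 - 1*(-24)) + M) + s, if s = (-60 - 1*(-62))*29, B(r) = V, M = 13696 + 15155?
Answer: 28902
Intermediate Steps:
M = 28851
B(r) = -7
s = 58 (s = (-60 + 62)*29 = 2*29 = 58)
(B(-87 - 1*(-24)) + M) + s = (-7 + 28851) + 58 = 28844 + 58 = 28902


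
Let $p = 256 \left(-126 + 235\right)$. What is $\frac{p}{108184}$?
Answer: $\frac{3488}{13523} \approx 0.25793$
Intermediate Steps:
$p = 27904$ ($p = 256 \cdot 109 = 27904$)
$\frac{p}{108184} = \frac{27904}{108184} = 27904 \cdot \frac{1}{108184} = \frac{3488}{13523}$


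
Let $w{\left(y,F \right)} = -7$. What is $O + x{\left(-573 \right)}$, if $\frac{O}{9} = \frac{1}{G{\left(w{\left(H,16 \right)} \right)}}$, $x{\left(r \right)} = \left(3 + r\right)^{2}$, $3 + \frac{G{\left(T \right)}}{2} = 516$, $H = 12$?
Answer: $\frac{37038601}{114} \approx 3.249 \cdot 10^{5}$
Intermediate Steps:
$G{\left(T \right)} = 1026$ ($G{\left(T \right)} = -6 + 2 \cdot 516 = -6 + 1032 = 1026$)
$O = \frac{1}{114}$ ($O = \frac{9}{1026} = 9 \cdot \frac{1}{1026} = \frac{1}{114} \approx 0.0087719$)
$O + x{\left(-573 \right)} = \frac{1}{114} + \left(3 - 573\right)^{2} = \frac{1}{114} + \left(-570\right)^{2} = \frac{1}{114} + 324900 = \frac{37038601}{114}$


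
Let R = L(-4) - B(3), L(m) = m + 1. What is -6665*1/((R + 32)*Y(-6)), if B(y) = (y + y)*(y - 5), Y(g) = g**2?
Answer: -6665/1476 ≈ -4.5156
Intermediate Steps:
L(m) = 1 + m
B(y) = 2*y*(-5 + y) (B(y) = (2*y)*(-5 + y) = 2*y*(-5 + y))
R = 9 (R = (1 - 4) - 2*3*(-5 + 3) = -3 - 2*3*(-2) = -3 - 1*(-12) = -3 + 12 = 9)
-6665*1/((R + 32)*Y(-6)) = -6665*1/(36*(9 + 32)) = -6665/(36*41) = -6665/1476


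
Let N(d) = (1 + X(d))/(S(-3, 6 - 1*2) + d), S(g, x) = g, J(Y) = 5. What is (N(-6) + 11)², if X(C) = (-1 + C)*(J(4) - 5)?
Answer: 9604/81 ≈ 118.57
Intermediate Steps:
X(C) = 0 (X(C) = (-1 + C)*(5 - 5) = (-1 + C)*0 = 0)
N(d) = 1/(-3 + d) (N(d) = (1 + 0)/(-3 + d) = 1/(-3 + d))
(N(-6) + 11)² = (1/(-3 - 6) + 11)² = (1/(-9) + 11)² = (-⅑ + 11)² = (98/9)² = 9604/81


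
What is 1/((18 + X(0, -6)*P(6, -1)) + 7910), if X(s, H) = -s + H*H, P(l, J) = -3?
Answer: 1/7820 ≈ 0.00012788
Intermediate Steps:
X(s, H) = H² - s (X(s, H) = -s + H² = H² - s)
1/((18 + X(0, -6)*P(6, -1)) + 7910) = 1/((18 + ((-6)² - 1*0)*(-3)) + 7910) = 1/((18 + (36 + 0)*(-3)) + 7910) = 1/((18 + 36*(-3)) + 7910) = 1/((18 - 108) + 7910) = 1/(-90 + 7910) = 1/7820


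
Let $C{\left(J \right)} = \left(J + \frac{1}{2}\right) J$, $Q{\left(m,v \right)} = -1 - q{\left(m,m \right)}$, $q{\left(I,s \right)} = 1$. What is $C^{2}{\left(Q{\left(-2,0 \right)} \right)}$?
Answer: $9$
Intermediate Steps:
$Q{\left(m,v \right)} = -2$ ($Q{\left(m,v \right)} = -1 - 1 = -2$)
$C{\left(J \right)} = J \left(\frac{1}{2} + J\right)$ ($C{\left(J \right)} = \left(J + \frac{1}{2}\right) J = \left(\frac{1}{2} + J\right) J = J \left(\frac{1}{2} + J\right)$)
$C^{2}{\left(Q{\left(-2,0 \right)} \right)} = \left(- 2 \left(\frac{1}{2} - 2\right)\right)^{2} = \left(\left(-2\right) \left(- \frac{3}{2}\right)\right)^{2} = 3^{2} = 9$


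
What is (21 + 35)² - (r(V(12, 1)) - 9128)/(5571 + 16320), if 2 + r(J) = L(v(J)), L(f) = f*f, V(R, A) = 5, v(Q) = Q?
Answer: 22886427/7297 ≈ 3136.4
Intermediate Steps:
L(f) = f²
r(J) = -2 + J²
(21 + 35)² - (r(V(12, 1)) - 9128)/(5571 + 16320) = (21 + 35)² - ((-2 + 5²) - 9128)/(5571 + 16320) = 56² - ((-2 + 25) - 9128)/21891 = 3136 - (23 - 9128)/21891 = 3136 - (-9105)/21891 = 3136 - 1*(-3035/7297) = 3136 + 3035/7297 = 22886427/7297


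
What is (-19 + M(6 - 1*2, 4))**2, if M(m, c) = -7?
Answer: 676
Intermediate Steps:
(-19 + M(6 - 1*2, 4))**2 = (-19 - 7)**2 = (-26)**2 = 676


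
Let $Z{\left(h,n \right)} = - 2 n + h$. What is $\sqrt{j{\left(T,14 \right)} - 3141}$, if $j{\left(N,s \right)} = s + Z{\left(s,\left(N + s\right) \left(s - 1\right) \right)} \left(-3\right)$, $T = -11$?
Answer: $i \sqrt{2935} \approx 54.176 i$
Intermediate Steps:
$Z{\left(h,n \right)} = h - 2 n$
$j{\left(N,s \right)} = - 2 s + 6 \left(-1 + s\right) \left(N + s\right)$ ($j{\left(N,s \right)} = s + \left(s - 2 \left(N + s\right) \left(s - 1\right)\right) \left(-3\right) = s + \left(s - 2 \left(N + s\right) \left(-1 + s\right)\right) \left(-3\right) = s + \left(s - 2 \left(-1 + s\right) \left(N + s\right)\right) \left(-3\right) = s - \left(3 s - 6 \left(-1 + s\right) \left(N + s\right)\right) = - 2 s + 6 \left(-1 + s\right) \left(N + s\right)$)
$\sqrt{j{\left(T,14 \right)} - 3141} = \sqrt{\left(\left(-8\right) 14 - -66 + 6 \cdot 14^{2} + 6 \left(-11\right) 14\right) - 3141} = \sqrt{\left(-112 + 66 + 6 \cdot 196 - 924\right) - 3141} = \sqrt{\left(-112 + 66 + 1176 - 924\right) - 3141} = \sqrt{206 - 3141} = \sqrt{-2935} = i \sqrt{2935}$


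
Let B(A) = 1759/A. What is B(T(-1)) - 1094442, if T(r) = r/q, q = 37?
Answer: -1159525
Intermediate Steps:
T(r) = r/37
B(T(-1)) - 1094442 = 1759/(((1/37)*(-1))) - 1094442 = 1759/(-1/37) - 1094442 = 1759*(-37) - 1094442 = -65083 - 1094442 = -1159525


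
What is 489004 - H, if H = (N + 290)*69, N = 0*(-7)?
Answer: 468994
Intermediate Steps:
N = 0
H = 20010 (H = (0 + 290)*69 = 290*69 = 20010)
489004 - H = 489004 - 1*20010 = 489004 - 20010 = 468994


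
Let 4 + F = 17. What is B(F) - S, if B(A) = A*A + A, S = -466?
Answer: 648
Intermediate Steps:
F = 13 (F = -4 + 17 = 13)
B(A) = A + A² (B(A) = A² + A = A + A²)
B(F) - S = 13*(1 + 13) - 1*(-466) = 13*14 + 466 = 182 + 466 = 648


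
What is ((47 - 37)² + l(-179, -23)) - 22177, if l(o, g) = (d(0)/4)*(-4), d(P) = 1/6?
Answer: -132463/6 ≈ -22077.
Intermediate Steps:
d(P) = ⅙
l(o, g) = -⅙ (l(o, g) = ((⅙)/4)*(-4) = ((⅙)*(¼))*(-4) = (1/24)*(-4) = -⅙)
((47 - 37)² + l(-179, -23)) - 22177 = ((47 - 37)² - ⅙) - 22177 = (10² - ⅙) - 22177 = (100 - ⅙) - 22177 = 599/6 - 22177 = -132463/6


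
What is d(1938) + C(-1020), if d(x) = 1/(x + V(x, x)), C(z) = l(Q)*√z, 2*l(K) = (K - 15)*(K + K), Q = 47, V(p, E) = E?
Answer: 1/3876 + 3008*I*√255 ≈ 0.000258 + 48034.0*I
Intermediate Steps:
l(K) = K*(-15 + K) (l(K) = ((K - 15)*(K + K))/2 = ((-15 + K)*(2*K))/2 = (2*K*(-15 + K))/2 = K*(-15 + K))
C(z) = 1504*√z (C(z) = (47*(-15 + 47))*√z = (47*32)*√z = 1504*√z)
d(x) = 1/(2*x) (d(x) = 1/(x + x) = 1/(2*x))
d(1938) + C(-1020) = (½)/1938 + 1504*√(-1020) = (½)*(1/1938) + 1504*(2*I*√255) = 1/3876 + 3008*I*√255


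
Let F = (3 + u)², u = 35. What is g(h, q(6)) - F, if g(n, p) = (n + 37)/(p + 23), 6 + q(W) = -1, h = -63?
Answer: -11565/8 ≈ -1445.6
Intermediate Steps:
q(W) = -7 (q(W) = -6 - 1 = -7)
g(n, p) = (37 + n)/(23 + p)
F = 1444 (F = (3 + 35)² = 38² = 1444)
g(h, q(6)) - F = (37 - 63)/(23 - 7) - 1*1444 = -26/16 - 1444 = (1/16)*(-26) - 1444 = -13/8 - 1444 = -11565/8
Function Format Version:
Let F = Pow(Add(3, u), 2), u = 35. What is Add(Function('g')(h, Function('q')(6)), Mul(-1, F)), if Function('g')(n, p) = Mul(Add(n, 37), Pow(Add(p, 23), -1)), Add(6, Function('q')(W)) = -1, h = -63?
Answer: Rational(-11565, 8) ≈ -1445.6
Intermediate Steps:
Function('q')(W) = -7 (Function('q')(W) = Add(-6, -1) = -7)
Function('g')(n, p) = Mul(Pow(Add(23, p), -1), Add(37, n)) (Function('g')(n, p) = Mul(Add(37, n), Pow(Add(23, p), -1)) = Mul(Pow(Add(23, p), -1), Add(37, n)))
F = 1444 (F = Pow(Add(3, 35), 2) = Pow(38, 2) = 1444)
Add(Function('g')(h, Function('q')(6)), Mul(-1, F)) = Add(Mul(Pow(Add(23, -7), -1), Add(37, -63)), Mul(-1, 1444)) = Add(Mul(Pow(16, -1), -26), -1444) = Add(Mul(Rational(1, 16), -26), -1444) = Add(Rational(-13, 8), -1444) = Rational(-11565, 8)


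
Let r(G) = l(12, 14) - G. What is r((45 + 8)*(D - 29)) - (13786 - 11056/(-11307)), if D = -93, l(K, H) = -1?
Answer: -82789603/11307 ≈ -7322.0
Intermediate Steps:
r(G) = -1 - G
r((45 + 8)*(D - 29)) - (13786 - 11056/(-11307)) = (-1 - (45 + 8)*(-93 - 29)) - (13786 - 11056/(-11307)) = (-1 - 53*(-122)) - (13786 - 11056*(-1)/11307) = (-1 - 1*(-6466)) - (13786 - 1*(-11056/11307)) = (-1 + 6466) - (13786 + 11056/11307) = 6465 - 1*155889358/11307 = 6465 - 155889358/11307 = -82789603/11307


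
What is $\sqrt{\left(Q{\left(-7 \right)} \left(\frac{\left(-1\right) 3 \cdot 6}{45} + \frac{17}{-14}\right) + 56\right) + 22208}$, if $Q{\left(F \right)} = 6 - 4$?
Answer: $\frac{\sqrt{27269445}}{35} \approx 149.2$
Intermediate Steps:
$Q{\left(F \right)} = 2$
$\sqrt{\left(Q{\left(-7 \right)} \left(\frac{\left(-1\right) 3 \cdot 6}{45} + \frac{17}{-14}\right) + 56\right) + 22208} = \sqrt{\left(2 \left(\frac{\left(-1\right) 3 \cdot 6}{45} + \frac{17}{-14}\right) + 56\right) + 22208} = \sqrt{\left(2 \left(\left(-3\right) 6 \cdot \frac{1}{45} + 17 \left(- \frac{1}{14}\right)\right) + 56\right) + 22208} = \sqrt{\left(2 \left(\left(-18\right) \frac{1}{45} - \frac{17}{14}\right) + 56\right) + 22208} = \sqrt{\left(2 \left(- \frac{2}{5} - \frac{17}{14}\right) + 56\right) + 22208} = \sqrt{\left(2 \left(- \frac{113}{70}\right) + 56\right) + 22208} = \sqrt{\left(- \frac{113}{35} + 56\right) + 22208} = \sqrt{\frac{1847}{35} + 22208} = \sqrt{\frac{779127}{35}} = \frac{\sqrt{27269445}}{35}$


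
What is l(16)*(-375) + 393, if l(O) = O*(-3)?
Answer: 18393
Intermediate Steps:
l(O) = -3*O
l(16)*(-375) + 393 = -3*16*(-375) + 393 = -48*(-375) + 393 = 18000 + 393 = 18393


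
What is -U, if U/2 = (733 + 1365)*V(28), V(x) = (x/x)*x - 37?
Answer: 37764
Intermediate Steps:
V(x) = -37 + x (V(x) = 1*x - 37 = x - 37 = -37 + x)
U = -37764 (U = 2*((733 + 1365)*(-37 + 28)) = 2*(2098*(-9)) = 2*(-18882) = -37764)
-U = -1*(-37764) = 37764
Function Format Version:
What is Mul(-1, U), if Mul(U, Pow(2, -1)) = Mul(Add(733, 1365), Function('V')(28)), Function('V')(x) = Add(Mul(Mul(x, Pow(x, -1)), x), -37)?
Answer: 37764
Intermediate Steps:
Function('V')(x) = Add(-37, x) (Function('V')(x) = Add(Mul(1, x), -37) = Add(x, -37) = Add(-37, x))
U = -37764 (U = Mul(2, Mul(Add(733, 1365), Add(-37, 28))) = Mul(2, Mul(2098, -9)) = Mul(2, -18882) = -37764)
Mul(-1, U) = Mul(-1, -37764) = 37764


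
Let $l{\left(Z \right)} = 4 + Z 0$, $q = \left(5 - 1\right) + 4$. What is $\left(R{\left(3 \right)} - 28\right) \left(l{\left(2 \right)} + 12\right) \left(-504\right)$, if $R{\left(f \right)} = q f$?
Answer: $32256$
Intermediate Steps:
$q = 8$ ($q = 4 + 4 = 8$)
$l{\left(Z \right)} = 4$ ($l{\left(Z \right)} = 4 + 0 = 4$)
$R{\left(f \right)} = 8 f$
$\left(R{\left(3 \right)} - 28\right) \left(l{\left(2 \right)} + 12\right) \left(-504\right) = \left(8 \cdot 3 - 28\right) \left(4 + 12\right) \left(-504\right) = \left(24 - 28\right) 16 \left(-504\right) = \left(-4\right) 16 \left(-504\right) = \left(-64\right) \left(-504\right) = 32256$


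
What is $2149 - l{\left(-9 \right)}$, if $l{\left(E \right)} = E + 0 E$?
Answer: $2158$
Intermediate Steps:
$l{\left(E \right)} = E$ ($l{\left(E \right)} = E + 0 = E$)
$2149 - l{\left(-9 \right)} = 2149 - -9 = 2149 + 9 = 2158$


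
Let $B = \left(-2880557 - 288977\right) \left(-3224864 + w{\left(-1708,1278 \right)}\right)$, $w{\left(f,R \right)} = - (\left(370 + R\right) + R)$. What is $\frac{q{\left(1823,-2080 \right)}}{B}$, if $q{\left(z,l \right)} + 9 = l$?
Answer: $- \frac{2089}{10230590149860} \approx -2.0419 \cdot 10^{-10}$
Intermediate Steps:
$q{\left(z,l \right)} = -9 + l$
$w{\left(f,R \right)} = -370 - 2 R$ ($w{\left(f,R \right)} = - (370 + 2 R) = -370 - 2 R$)
$B = 10230590149860$ ($B = \left(-2880557 - 288977\right) \left(-3224864 - 2926\right) = - 3169534 \left(-3224864 - 2926\right) = \left(-3169534\right) \left(-3227790\right) = 10230590149860$)
$\frac{q{\left(1823,-2080 \right)}}{B} = \frac{-9 - 2080}{10230590149860} = \left(-2089\right) \frac{1}{10230590149860} = - \frac{2089}{10230590149860}$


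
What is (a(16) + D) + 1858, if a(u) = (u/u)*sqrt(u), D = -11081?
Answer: -9219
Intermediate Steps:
a(u) = sqrt(u) (a(u) = 1*sqrt(u) = sqrt(u))
(a(16) + D) + 1858 = (sqrt(16) - 11081) + 1858 = (4 - 11081) + 1858 = -11077 + 1858 = -9219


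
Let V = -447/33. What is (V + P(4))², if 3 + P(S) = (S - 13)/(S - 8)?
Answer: 395641/1936 ≈ 204.36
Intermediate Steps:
V = -149/11 (V = -447*1/33 = -149/11 ≈ -13.545)
P(S) = -3 + (-13 + S)/(-8 + S) (P(S) = -3 + (S - 13)/(S - 8) = -3 + (-13 + S)/(-8 + S))
(V + P(4))² = (-149/11 + (11 - 2*4)/(-8 + 4))² = (-149/11 + (11 - 8)/(-4))² = (-149/11 - ¼*3)² = (-149/11 - ¾)² = (-629/44)² = 395641/1936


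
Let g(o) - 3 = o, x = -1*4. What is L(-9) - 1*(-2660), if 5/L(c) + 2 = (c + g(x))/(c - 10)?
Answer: 74385/28 ≈ 2656.6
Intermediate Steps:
x = -4
g(o) = 3 + o
L(c) = 5/(-2 + (-1 + c)/(-10 + c)) (L(c) = 5/(-2 + (c + (3 - 4))/(c - 10)) = 5/(-2 + (c - 1)/(-10 + c)) = 5/(-2 + (-1 + c)/(-10 + c)))
L(-9) - 1*(-2660) = 5*(-10 - 9)/(19 - 1*(-9)) - 1*(-2660) = 5*(-19)/(19 + 9) + 2660 = 5*(-19)/28 + 2660 = 5*(1/28)*(-19) + 2660 = -95/28 + 2660 = 74385/28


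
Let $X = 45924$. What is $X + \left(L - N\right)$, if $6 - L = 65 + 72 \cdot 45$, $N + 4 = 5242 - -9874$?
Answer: $27513$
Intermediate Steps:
$N = 15112$ ($N = -4 + \left(5242 - -9874\right) = -4 + \left(5242 + 9874\right) = -4 + 15116 = 15112$)
$L = -3299$ ($L = 6 - \left(65 + 72 \cdot 45\right) = 6 - \left(65 + 3240\right) = 6 - 3305 = -3299$)
$X + \left(L - N\right) = 45924 - 18411 = 27513$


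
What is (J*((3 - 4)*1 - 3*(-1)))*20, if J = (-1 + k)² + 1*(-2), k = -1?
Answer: 80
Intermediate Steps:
J = 2 (J = (-1 - 1)² + 1*(-2) = (-2)² - 2 = 4 - 2 = 2)
(J*((3 - 4)*1 - 3*(-1)))*20 = (2*((3 - 4)*1 - 3*(-1)))*20 = (2*(-1*1 + 3))*20 = (2*(-1 + 3))*20 = (2*2)*20 = 4*20 = 80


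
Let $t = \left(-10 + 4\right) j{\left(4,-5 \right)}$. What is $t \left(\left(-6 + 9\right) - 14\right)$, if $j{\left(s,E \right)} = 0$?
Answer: $0$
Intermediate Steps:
$t = 0$ ($t = \left(-10 + 4\right) 0 = \left(-6\right) 0 = 0$)
$t \left(\left(-6 + 9\right) - 14\right) = 0 \left(\left(-6 + 9\right) - 14\right) = 0 \left(3 - 14\right) = 0 \left(-11\right) = 0$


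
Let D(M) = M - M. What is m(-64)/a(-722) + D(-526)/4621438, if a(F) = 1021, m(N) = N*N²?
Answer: -262144/1021 ≈ -256.75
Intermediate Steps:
m(N) = N³
D(M) = 0
m(-64)/a(-722) + D(-526)/4621438 = (-64)³/1021 + 0/4621438 = -262144*1/1021 + 0*(1/4621438) = -262144/1021 + 0 = -262144/1021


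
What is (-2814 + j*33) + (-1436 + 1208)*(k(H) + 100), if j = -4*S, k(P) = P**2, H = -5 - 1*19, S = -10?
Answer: -155622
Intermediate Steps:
H = -24 (H = -5 - 19 = -24)
j = 40 (j = -4*(-10) = 40)
(-2814 + j*33) + (-1436 + 1208)*(k(H) + 100) = (-2814 + 40*33) + (-1436 + 1208)*((-24)**2 + 100) = (-2814 + 1320) - 228*(576 + 100) = -1494 - 228*676 = -1494 - 154128 = -155622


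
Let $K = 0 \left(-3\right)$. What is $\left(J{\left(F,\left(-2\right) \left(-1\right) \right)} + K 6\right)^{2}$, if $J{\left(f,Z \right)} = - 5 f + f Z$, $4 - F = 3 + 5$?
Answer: $144$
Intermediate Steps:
$F = -4$ ($F = 4 - \left(3 + 5\right) = 4 - 8 = -4$)
$K = 0$
$J{\left(f,Z \right)} = - 5 f + Z f$
$\left(J{\left(F,\left(-2\right) \left(-1\right) \right)} + K 6\right)^{2} = \left(- 4 \left(-5 - -2\right) + 0 \cdot 6\right)^{2} = \left(- 4 \left(-5 + 2\right) + 0\right)^{2} = \left(\left(-4\right) \left(-3\right) + 0\right)^{2} = \left(12 + 0\right)^{2} = 12^{2} = 144$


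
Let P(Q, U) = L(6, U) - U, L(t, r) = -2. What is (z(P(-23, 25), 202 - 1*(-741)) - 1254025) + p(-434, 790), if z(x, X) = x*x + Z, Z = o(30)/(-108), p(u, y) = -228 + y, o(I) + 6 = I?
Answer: -11274608/9 ≈ -1.2527e+6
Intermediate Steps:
o(I) = -6 + I
P(Q, U) = -2 - U
Z = -2/9 (Z = (-6 + 30)/(-108) = 24*(-1/108) = -2/9 ≈ -0.22222)
z(x, X) = -2/9 + x² (z(x, X) = x*x - 2/9 = x² - 2/9 = -2/9 + x²)
(z(P(-23, 25), 202 - 1*(-741)) - 1254025) + p(-434, 790) = ((-2/9 + (-2 - 1*25)²) - 1254025) + (-228 + 790) = ((-2/9 + (-2 - 25)²) - 1254025) + 562 = ((-2/9 + (-27)²) - 1254025) + 562 = ((-2/9 + 729) - 1254025) + 562 = (6559/9 - 1254025) + 562 = -11279666/9 + 562 = -11274608/9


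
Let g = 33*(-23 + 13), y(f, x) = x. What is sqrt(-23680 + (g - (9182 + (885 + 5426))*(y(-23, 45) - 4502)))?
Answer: sqrt(69028291) ≈ 8308.3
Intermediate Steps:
g = -330 (g = 33*(-10) = -330)
sqrt(-23680 + (g - (9182 + (885 + 5426))*(y(-23, 45) - 4502))) = sqrt(-23680 + (-330 - (9182 + (885 + 5426))*(45 - 4502))) = sqrt(-23680 + (-330 - (9182 + 6311)*(-4457))) = sqrt(-23680 + (-330 - 15493*(-4457))) = sqrt(-23680 + (-330 - 1*(-69052301))) = sqrt(-23680 + (-330 + 69052301)) = sqrt(-23680 + 69051971) = sqrt(69028291)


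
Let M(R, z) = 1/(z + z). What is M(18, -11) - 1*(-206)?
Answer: 4531/22 ≈ 205.95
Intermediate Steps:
M(R, z) = 1/(2*z)
M(18, -11) - 1*(-206) = (1/2)/(-11) - 1*(-206) = (1/2)*(-1/11) + 206 = -1/22 + 206 = 4531/22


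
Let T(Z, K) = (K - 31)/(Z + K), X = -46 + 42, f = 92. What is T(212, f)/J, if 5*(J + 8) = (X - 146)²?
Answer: 61/1365568 ≈ 4.4670e-5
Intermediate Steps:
X = -4
T(Z, K) = (-31 + K)/(K + Z)
J = 4492 (J = -8 + (-4 - 146)²/5 = -8 + (⅕)*(-150)² = -8 + (⅕)*22500 = -8 + 4500 = 4492)
T(212, f)/J = ((-31 + 92)/(92 + 212))/4492 = (61/304)*(1/4492) = 61/1365568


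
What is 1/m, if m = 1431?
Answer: 1/1431 ≈ 0.00069881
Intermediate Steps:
1/m = 1/1431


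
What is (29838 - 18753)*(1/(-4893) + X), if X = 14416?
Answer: 260636014465/1631 ≈ 1.5980e+8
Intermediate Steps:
(29838 - 18753)*(1/(-4893) + X) = (29838 - 18753)*(1/(-4893) + 14416) = 11085*(-1/4893 + 14416) = 11085*(70537487/4893) = 260636014465/1631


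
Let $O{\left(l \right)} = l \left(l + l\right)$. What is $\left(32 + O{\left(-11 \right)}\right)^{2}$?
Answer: $75076$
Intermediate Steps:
$O{\left(l \right)} = 2 l^{2}$ ($O{\left(l \right)} = l 2 l = 2 l^{2}$)
$\left(32 + O{\left(-11 \right)}\right)^{2} = \left(32 + 2 \left(-11\right)^{2}\right)^{2} = \left(32 + 2 \cdot 121\right)^{2} = \left(32 + 242\right)^{2} = 274^{2} = 75076$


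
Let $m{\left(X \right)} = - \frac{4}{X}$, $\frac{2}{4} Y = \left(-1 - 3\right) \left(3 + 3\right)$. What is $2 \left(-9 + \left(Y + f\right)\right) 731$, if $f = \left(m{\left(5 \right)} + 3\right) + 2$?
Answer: $- \frac{385968}{5} \approx -77194.0$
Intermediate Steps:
$Y = -48$ ($Y = 2 \left(-1 - 3\right) \left(3 + 3\right) = 2 \left(\left(-4\right) 6\right) = 2 \left(-24\right) = -48$)
$f = \frac{21}{5}$ ($f = \left(- \frac{4}{5} + 3\right) + 2 = \frac{11}{5} + 2 = \frac{21}{5} \approx 4.2$)
$2 \left(-9 + \left(Y + f\right)\right) 731 = 2 \left(-9 + \left(-48 + \frac{21}{5}\right)\right) 731 = 2 \left(-9 - \frac{219}{5}\right) 731 = 2 \left(- \frac{264}{5}\right) 731 = \left(- \frac{528}{5}\right) 731 = - \frac{385968}{5}$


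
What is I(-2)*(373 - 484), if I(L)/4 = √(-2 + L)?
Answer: -888*I ≈ -888.0*I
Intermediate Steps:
I(L) = 4*√(-2 + L)
I(-2)*(373 - 484) = (4*√(-2 - 2))*(373 - 484) = (4*√(-4))*(-111) = (4*(2*I))*(-111) = (8*I)*(-111) = -888*I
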